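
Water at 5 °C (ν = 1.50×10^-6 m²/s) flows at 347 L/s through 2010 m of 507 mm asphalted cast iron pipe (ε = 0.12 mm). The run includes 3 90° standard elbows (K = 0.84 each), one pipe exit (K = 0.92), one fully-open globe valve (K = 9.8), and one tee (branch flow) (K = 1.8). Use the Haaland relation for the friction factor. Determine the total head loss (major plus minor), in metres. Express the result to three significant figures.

V = 4Q/(πD²) = 1.719 m/s; V²/2g = 0.1506 m
Re = 5.81×10^5, ε/D = 2.37×10^-4 → f = 0.01546 (Haaland)
Major: h_f = f(L/D)·V²/2g = 0.01546·3964·0.1506 = 9.226 m
Minor: ΣK = 15.0; h_m = ΣK·V²/2g = 2.265 m
Total H_L = 9.226 + 2.265 = 11.49 m

H_L ≈ 11.5 m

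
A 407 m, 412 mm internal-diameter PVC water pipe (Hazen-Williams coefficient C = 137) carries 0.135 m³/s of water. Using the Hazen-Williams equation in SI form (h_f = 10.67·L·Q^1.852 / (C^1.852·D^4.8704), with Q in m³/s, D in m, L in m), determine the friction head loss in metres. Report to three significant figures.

h_f = 10.67·407·0.135^1.852 / (137^1.852·0.412^4.8704) = 0.8821 m

h_f ≈ 0.882 m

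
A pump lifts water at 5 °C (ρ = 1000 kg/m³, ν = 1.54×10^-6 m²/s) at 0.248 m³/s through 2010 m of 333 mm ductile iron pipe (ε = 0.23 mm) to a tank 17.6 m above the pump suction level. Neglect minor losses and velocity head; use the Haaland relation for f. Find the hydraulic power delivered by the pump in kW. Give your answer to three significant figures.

V = 4Q/(πD²) = 2.848 m/s; Re = 6.16×10^5; ε/D = 6.91×10^-4; f = 0.01857
h_f = f(L/D)V²/2g = 46.33 m
Total head H = z + h_f = 17.6 + 46.33 = 63.93 m
P_hyd = ρgQH = 1000·9.81·0.248·63.93 = 155.5 kW

P_hyd ≈ 156 kW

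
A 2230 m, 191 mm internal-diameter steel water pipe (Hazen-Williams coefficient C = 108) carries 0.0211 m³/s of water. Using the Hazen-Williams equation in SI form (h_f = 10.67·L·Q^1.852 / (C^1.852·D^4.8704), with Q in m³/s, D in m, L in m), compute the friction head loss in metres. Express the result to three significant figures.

h_f ≈ 10.2 m

h_f = 10.67·2230·0.0211^1.852 / (108^1.852·0.191^4.8704) = 10.20 m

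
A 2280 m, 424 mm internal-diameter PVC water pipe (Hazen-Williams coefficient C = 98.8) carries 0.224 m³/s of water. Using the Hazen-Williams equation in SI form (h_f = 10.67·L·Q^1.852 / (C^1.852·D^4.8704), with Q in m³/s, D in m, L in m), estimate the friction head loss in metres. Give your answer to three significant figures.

h_f = 10.67·2280·0.224^1.852 / (98.8^1.852·0.424^4.8704) = 20.11 m

h_f ≈ 20.1 m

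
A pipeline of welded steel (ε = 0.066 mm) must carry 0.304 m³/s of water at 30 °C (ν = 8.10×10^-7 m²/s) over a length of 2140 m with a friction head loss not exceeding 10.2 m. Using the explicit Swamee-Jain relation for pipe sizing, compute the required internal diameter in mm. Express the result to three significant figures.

Swamee-Jain (Type III): D = 0.66·[ε^1.25·(LQ²/(gh_f))^4.75 + ν·Q^9.4·(L/(gh_f))^5.2]^0.04
LQ²/(gh_f) = 1.976; L/(gh_f) = 21.39
Term 1 = ε^1.25·(…)^4.75 = 1.51×10^-4; Term 2 = ν·Q^9.4·(…)^5.2 = 9.21×10^-5
D = 0.66·(1.51×10^-4 + 9.21×10^-5)^0.04 = 0.4731 m = 473 mm
Check: V = 1.73 m/s, Re = 1.01×10^6, f = 0.01404, h_f = 9.68 m ≈ 10.2 m ✓

D ≈ 473 mm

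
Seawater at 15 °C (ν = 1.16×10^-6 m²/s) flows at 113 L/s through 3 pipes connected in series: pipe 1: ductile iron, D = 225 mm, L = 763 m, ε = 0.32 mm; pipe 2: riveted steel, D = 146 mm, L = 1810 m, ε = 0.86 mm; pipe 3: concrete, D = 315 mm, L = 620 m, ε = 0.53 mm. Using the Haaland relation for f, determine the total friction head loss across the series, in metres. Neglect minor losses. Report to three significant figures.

H ≈ 959 m

Pipe 1: V = 2.842 m/s, Re = 5.51×10^5, ε/D = 0.00142, f = 0.02185, h_1 = f(L/D)V²/2g = 30.50 m
Pipe 2: V = 6.750 m/s, Re = 8.50×10^5, ε/D = 0.00589, f = 0.03209, h_2 = f(L/D)V²/2g = 923.7 m
Pipe 3: V = 1.450 m/s, Re = 3.94×10^5, ε/D = 0.00168, f = 0.02288, h_3 = f(L/D)V²/2g = 4.827 m
Series → Q common, losses add: H = Σh = 959.0 m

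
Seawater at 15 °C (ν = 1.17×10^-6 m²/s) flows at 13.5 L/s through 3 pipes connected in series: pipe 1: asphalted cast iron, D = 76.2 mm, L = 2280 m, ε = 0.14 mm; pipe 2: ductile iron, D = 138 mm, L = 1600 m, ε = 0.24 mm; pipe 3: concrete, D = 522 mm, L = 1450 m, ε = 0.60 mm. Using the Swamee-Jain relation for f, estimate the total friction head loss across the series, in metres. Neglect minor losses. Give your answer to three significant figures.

Pipe 1: V = 2.960 m/s, Re = 1.93×10^5, ε/D = 0.00184, f = 0.02405, h_1 = f(L/D)V²/2g = 321.4 m
Pipe 2: V = 0.9026 m/s, Re = 1.06×10^5, ε/D = 0.00174, f = 0.02453, h_2 = f(L/D)V²/2g = 11.81 m
Pipe 3: V = 0.06308 m/s, Re = 2.81×10^4, ε/D = 0.00115, f = 0.02677, h_3 = f(L/D)V²/2g = 0.01508 m
Series → Q common, losses add: H = Σh = 333.3 m

H ≈ 333 m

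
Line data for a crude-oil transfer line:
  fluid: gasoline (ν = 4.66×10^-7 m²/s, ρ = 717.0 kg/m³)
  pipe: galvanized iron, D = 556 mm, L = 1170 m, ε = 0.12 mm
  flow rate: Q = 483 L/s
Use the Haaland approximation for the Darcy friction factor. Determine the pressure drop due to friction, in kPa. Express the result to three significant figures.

Δp ≈ 42.8 kPa

V = 4Q/(πD²) = 4·0.483/(π·0.556²) = 1.989 m/s
Re = VD/ν = 1.989·0.556/4.66×10^-7 = 2.37×10^6 → turbulent
ε/D = 0.12/556 = 2.16×10^-4
Haaland: f = 0.01433
h_f = f(L/D)V²/(2g) = 0.01433·(1170/0.556)·1.989²/(2·9.81) = 6.083 m
Δp = ρg·h_f = 717.0·9.81·6.083 = 42.78 kPa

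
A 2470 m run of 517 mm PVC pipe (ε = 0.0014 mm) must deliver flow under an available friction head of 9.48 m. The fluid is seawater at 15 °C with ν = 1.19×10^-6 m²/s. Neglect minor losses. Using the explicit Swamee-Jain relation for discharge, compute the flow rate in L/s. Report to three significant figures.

Swamee-Jain (Type II): Q = -0.965·√(gD⁵h_f/L)·ln[ε/(3.7D) + √(3.17ν²L/(gD³h_f))]
√(gD⁵h_f/L) = √(9.81·0.517⁵·9.48/2470) = 0.03729
ε/(3.7D) = 7.32×10^-7; √(3.17ν²L/(gD³h_f)) = 2.94×10^-5
Q = -0.965·0.03729·ln(3.011×10^-5) = 0.3747 m³/s
Check: V = 1.78 m/s, Re = 7.75×10^5, f = 0.01218, h_f = 9.45 m ≈ 9.48 m ✓

Q ≈ 375 L/s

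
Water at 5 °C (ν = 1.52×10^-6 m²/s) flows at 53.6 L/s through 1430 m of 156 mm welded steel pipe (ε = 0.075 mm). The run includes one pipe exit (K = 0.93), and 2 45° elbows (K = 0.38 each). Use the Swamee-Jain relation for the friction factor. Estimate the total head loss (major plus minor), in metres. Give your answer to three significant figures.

H_L ≈ 67.8 m

V = 4Q/(πD²) = 2.804 m/s; V²/2g = 0.4008 m
Re = 2.88×10^5, ε/D = 4.81×10^-4 → f = 0.01827 (Swamee-Jain)
Major: h_f = f(L/D)·V²/2g = 0.01827·9167·0.4008 = 67.14 m
Minor: ΣK = 1.69; h_m = ΣK·V²/2g = 0.6774 m
Total H_L = 67.14 + 0.6774 = 67.81 m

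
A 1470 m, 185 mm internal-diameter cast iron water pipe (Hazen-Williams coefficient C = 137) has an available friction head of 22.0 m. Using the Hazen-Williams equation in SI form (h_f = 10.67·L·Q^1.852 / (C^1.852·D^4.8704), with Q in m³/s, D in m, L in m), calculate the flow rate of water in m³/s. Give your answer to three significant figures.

Rearranging: Q = [h_f·C^1.852·D^4.8704 / (10.67·L)]^(1/1.852)
Q = [22.0·137^1.852·0.185^4.8704 / (10.67·1470)]^0.540 = 0.04667 m³/s

Q ≈ 0.0467 m³/s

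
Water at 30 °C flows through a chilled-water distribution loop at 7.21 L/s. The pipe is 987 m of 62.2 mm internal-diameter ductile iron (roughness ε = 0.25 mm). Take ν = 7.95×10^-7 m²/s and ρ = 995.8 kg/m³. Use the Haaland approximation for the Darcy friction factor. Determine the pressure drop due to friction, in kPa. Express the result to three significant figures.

V = 4Q/(πD²) = 4·0.00721/(π·0.0622²) = 2.373 m/s
Re = VD/ν = 2.373·0.0622/7.95×10^-7 = 1.86×10^5 → turbulent
ε/D = 0.25/62.2 = 0.00402
Haaland: f = 0.02905
h_f = f(L/D)V²/(2g) = 0.02905·(987/0.0622)·2.373²/(2·9.81) = 132.3 m
Δp = ρg·h_f = 995.8·9.81·132.3 = 1292 kPa

Δp ≈ 1290 kPa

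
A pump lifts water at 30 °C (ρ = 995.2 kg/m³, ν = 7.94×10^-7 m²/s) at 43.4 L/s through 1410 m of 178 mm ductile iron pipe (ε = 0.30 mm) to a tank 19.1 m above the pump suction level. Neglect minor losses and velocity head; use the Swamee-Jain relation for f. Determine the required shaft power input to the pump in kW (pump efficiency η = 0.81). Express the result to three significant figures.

P_shaft ≈ 24.8 kW

V = 4Q/(πD²) = 1.744 m/s; Re = 3.91×10^5; ε/D = 0.00169; f = 0.02305
h_f = f(L/D)V²/2g = 28.30 m
Total head H = z + h_f = 19.1 + 28.30 = 47.40 m
P_hyd = ρgQH = 995.2·9.81·0.0434·47.40 = 20.09 kW
P_shaft = P_hyd/η = 20.09/0.81 = 24.80 kW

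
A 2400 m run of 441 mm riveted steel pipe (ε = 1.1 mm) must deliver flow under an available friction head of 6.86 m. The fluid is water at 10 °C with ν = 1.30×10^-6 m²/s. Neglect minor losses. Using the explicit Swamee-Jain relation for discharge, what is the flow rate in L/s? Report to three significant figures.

Q ≈ 151 L/s

Swamee-Jain (Type II): Q = -0.965·√(gD⁵h_f/L)·ln[ε/(3.7D) + √(3.17ν²L/(gD³h_f))]
√(gD⁵h_f/L) = √(9.81·0.441⁵·6.86/2400) = 0.02163
ε/(3.7D) = 6.74×10^-4; √(3.17ν²L/(gD³h_f)) = 4.72×10^-5
Q = -0.965·0.02163·ln(7.213×10^-4) = 0.1510 m³/s
Check: V = 0.988 m/s, Re = 3.35×10^5, f = 0.02546, h_f = 6.90 m ≈ 6.86 m ✓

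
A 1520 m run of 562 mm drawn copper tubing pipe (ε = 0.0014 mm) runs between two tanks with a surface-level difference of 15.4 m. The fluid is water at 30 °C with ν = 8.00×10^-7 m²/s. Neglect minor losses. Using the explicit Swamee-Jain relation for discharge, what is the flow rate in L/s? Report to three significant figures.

Swamee-Jain (Type II): Q = -0.965·√(gD⁵h_f/L)·ln[ε/(3.7D) + √(3.17ν²L/(gD³h_f))]
√(gD⁵h_f/L) = √(9.81·0.562⁵·15.4/1520) = 0.07465
ε/(3.7D) = 6.73×10^-7; √(3.17ν²L/(gD³h_f)) = 1.07×10^-5
Q = -0.965·0.07465·ln(1.140×10^-5) = 0.8199 m³/s
Check: V = 3.31 m/s, Re = 2.32×10^6, f = 0.01023, h_f = 15.4 m ≈ 15.4 m ✓

Q ≈ 820 L/s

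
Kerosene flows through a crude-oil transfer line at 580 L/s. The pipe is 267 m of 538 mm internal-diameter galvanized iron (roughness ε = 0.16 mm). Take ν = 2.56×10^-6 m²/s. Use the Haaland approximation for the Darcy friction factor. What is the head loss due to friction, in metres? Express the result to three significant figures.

V = 4Q/(πD²) = 4·0.580/(π·0.538²) = 2.551 m/s
Re = VD/ν = 2.551·0.538/2.56×10^-6 = 5.36×10^5 → turbulent
ε/D = 0.16/538 = 2.97×10^-4
Haaland: f = 0.01606
h_f = f(L/D)V²/(2g) = 0.01606·(267/0.538)·2.551²/(2·9.81) = 2.645 m

h_f ≈ 2.64 m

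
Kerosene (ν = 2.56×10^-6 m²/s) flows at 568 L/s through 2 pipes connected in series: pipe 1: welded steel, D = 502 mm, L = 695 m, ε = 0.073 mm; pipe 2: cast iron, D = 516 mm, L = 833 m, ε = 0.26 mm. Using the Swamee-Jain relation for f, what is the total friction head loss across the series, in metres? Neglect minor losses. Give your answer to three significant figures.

Pipe 1: V = 2.870 m/s, Re = 5.63×10^5, ε/D = 1.45×10^-4, f = 0.01480, h_1 = f(L/D)V²/2g = 8.601 m
Pipe 2: V = 2.716 m/s, Re = 5.47×10^5, ε/D = 5.04×10^-4, f = 0.01772, h_2 = f(L/D)V²/2g = 10.76 m
Series → Q common, losses add: H = Σh = 19.36 m

H ≈ 19.4 m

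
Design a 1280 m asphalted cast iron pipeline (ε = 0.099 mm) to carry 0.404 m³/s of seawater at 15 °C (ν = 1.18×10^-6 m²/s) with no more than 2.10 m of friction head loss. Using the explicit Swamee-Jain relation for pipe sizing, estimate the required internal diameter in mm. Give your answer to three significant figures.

D ≈ 662 mm

Swamee-Jain (Type III): D = 0.66·[ε^1.25·(LQ²/(gh_f))^4.75 + ν·Q^9.4·(L/(gh_f))^5.2]^0.04
LQ²/(gh_f) = 10.14; L/(gh_f) = 62.13
Term 1 = ε^1.25·(…)^4.75 = 0.594; Term 2 = ν·Q^9.4·(…)^5.2 = 0.498
D = 0.66·(0.594 + 0.498)^0.04 = 0.6623 m = 662 mm
Check: V = 1.17 m/s, Re = 6.58×10^5, f = 0.01464, h_f = 1.98 m ≈ 2.10 m ✓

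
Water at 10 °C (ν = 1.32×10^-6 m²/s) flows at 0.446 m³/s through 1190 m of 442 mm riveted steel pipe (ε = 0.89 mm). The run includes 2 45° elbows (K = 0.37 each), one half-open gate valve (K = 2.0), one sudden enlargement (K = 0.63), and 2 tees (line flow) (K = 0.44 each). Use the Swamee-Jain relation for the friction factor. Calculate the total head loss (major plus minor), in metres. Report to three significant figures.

H_L ≈ 29.3 m

V = 4Q/(πD²) = 2.907 m/s; V²/2g = 0.4306 m
Re = 9.73×10^5, ε/D = 0.00201 → f = 0.02373 (Swamee-Jain)
Major: h_f = f(L/D)·V²/2g = 0.02373·2692·0.4306 = 27.51 m
Minor: ΣK = 4.25; h_m = ΣK·V²/2g = 1.830 m
Total H_L = 27.51 + 1.830 = 29.34 m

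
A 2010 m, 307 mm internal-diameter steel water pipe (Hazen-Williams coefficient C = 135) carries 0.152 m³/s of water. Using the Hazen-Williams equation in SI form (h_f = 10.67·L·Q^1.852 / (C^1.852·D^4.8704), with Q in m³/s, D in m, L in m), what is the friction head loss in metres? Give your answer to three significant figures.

h_f ≈ 23.4 m

h_f = 10.67·2010·0.152^1.852 / (135^1.852·0.307^4.8704) = 23.37 m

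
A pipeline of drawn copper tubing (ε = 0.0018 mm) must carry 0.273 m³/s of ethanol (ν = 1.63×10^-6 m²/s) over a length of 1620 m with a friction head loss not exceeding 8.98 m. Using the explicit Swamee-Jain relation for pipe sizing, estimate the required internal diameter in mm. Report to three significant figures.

D ≈ 436 mm

Swamee-Jain (Type III): D = 0.66·[ε^1.25·(LQ²/(gh_f))^4.75 + ν·Q^9.4·(L/(gh_f))^5.2]^0.04
LQ²/(gh_f) = 1.371; L/(gh_f) = 18.39
Term 1 = ε^1.25·(…)^4.75 = 2.95×10^-7; Term 2 = ν·Q^9.4·(…)^5.2 = 3.08×10^-5
D = 0.66·(2.95×10^-7 + 3.08×10^-5)^0.04 = 0.4357 m = 436 mm
Check: V = 1.83 m/s, Re = 4.89×10^5, f = 0.01321, h_f = 8.39 m ≈ 8.98 m ✓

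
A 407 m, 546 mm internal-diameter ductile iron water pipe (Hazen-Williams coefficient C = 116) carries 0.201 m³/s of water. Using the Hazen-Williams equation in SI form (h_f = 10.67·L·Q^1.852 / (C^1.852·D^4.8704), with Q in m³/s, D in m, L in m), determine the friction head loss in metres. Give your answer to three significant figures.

h_f = 10.67·407·0.201^1.852 / (116^1.852·0.546^4.8704) = 0.6366 m

h_f ≈ 0.637 m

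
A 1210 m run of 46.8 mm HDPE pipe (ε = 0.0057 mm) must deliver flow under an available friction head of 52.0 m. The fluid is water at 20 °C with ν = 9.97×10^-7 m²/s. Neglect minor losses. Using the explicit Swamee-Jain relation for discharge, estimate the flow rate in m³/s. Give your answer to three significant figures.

Swamee-Jain (Type II): Q = -0.965·√(gD⁵h_f/L)·ln[ε/(3.7D) + √(3.17ν²L/(gD³h_f))]
√(gD⁵h_f/L) = √(9.81·0.0468⁵·52.0/1210) = 3.077×10^-4
ε/(3.7D) = 3.29×10^-5; √(3.17ν²L/(gD³h_f)) = 2.70×10^-4
Q = -0.965·3.077×10^-4·ln(3.029×10^-4) = 0.002405 m³/s
Check: V = 1.40 m/s, Re = 6.56×10^4, f = 0.02011, h_f = 51.8 m ≈ 52.0 m ✓

Q ≈ 0.00241 m³/s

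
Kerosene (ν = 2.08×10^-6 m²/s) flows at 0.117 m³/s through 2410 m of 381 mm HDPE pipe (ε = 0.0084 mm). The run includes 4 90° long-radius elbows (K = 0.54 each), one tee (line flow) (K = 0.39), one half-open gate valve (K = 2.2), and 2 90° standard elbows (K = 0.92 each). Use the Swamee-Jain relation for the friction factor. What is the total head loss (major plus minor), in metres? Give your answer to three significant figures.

H_L ≈ 5.76 m

V = 4Q/(πD²) = 1.026 m/s; V²/2g = 0.05368 m
Re = 1.88×10^5, ε/D = 2.20×10^-5 → f = 0.01592 (Swamee-Jain)
Major: h_f = f(L/D)·V²/2g = 0.01592·6325·0.05368 = 5.404 m
Minor: ΣK = 6.59; h_m = ΣK·V²/2g = 0.3537 m
Total H_L = 5.404 + 0.3537 = 5.758 m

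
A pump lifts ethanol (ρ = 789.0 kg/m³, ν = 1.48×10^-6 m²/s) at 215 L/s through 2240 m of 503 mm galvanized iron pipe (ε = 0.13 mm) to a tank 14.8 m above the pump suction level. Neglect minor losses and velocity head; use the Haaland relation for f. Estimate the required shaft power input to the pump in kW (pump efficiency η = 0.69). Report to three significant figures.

P_shaft ≈ 46.1 kW

V = 4Q/(πD²) = 1.082 m/s; Re = 3.68×10^5; ε/D = 2.58×10^-4; f = 0.01620
h_f = f(L/D)V²/2g = 4.304 m
Total head H = z + h_f = 14.8 + 4.304 = 19.10 m
P_hyd = ρgQH = 789.0·9.81·0.215·19.10 = 31.79 kW
P_shaft = P_hyd/η = 31.79/0.69 = 46.07 kW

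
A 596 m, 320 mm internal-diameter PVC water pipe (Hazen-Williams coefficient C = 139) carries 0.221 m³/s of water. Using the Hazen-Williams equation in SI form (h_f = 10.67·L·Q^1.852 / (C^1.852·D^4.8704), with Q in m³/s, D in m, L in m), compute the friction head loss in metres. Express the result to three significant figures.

h_f = 10.67·596·0.221^1.852 / (139^1.852·0.320^4.8704) = 10.73 m

h_f ≈ 10.7 m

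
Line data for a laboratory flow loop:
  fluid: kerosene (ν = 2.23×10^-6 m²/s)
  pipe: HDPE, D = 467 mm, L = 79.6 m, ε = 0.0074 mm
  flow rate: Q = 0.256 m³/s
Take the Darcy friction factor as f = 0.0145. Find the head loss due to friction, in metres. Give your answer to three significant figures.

V = 4Q/(πD²) = 4·0.256/(π·0.467²) = 1.495 m/s
h_f = f(L/D)V²/(2g) = 0.01450·(79.6/0.467)·1.495²/(2·9.81) = 0.2814 m

h_f ≈ 0.281 m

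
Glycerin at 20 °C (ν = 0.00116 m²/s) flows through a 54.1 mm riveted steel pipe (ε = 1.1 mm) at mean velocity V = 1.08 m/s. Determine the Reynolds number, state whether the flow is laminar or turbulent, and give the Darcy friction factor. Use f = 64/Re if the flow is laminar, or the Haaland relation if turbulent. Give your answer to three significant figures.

Re ≈ 50.4; laminar; f = 64/Re ≈ 1.27

Re = VD/ν = 1.080·0.0541/0.00116 = 50.4
Re < 2300 → laminar → f = 64/Re = 1.271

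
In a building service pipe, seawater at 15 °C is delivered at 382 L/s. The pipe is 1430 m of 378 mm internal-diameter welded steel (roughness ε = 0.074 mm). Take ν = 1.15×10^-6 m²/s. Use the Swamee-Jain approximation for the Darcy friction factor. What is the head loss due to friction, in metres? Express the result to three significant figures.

V = 4Q/(πD²) = 4·0.382/(π·0.378²) = 3.404 m/s
Re = VD/ν = 3.404·0.378/1.15×10^-6 = 1.12×10^6 → turbulent
ε/D = 0.074/378 = 1.96×10^-4
Swamee-Jain: f = 0.01463
h_f = f(L/D)V²/(2g) = 0.01463·(1430/0.378)·3.404²/(2·9.81) = 32.69 m

h_f ≈ 32.7 m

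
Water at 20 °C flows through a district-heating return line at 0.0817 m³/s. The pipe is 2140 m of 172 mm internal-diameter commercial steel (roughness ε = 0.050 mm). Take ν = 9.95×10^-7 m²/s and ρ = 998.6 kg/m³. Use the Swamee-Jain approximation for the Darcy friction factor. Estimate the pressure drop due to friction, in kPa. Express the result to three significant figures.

Δp ≈ 1240 kPa

V = 4Q/(πD²) = 4·0.0817/(π·0.172²) = 3.516 m/s
Re = VD/ν = 3.516·0.172/9.95×10^-7 = 6.08×10^5 → turbulent
ε/D = 0.050/172 = 2.91×10^-4
Swamee-Jain: f = 0.01609
h_f = f(L/D)V²/(2g) = 0.01609·(2140/0.172)·3.516²/(2·9.81) = 126.1 m
Δp = ρg·h_f = 998.6·9.81·126.1 = 1236 kPa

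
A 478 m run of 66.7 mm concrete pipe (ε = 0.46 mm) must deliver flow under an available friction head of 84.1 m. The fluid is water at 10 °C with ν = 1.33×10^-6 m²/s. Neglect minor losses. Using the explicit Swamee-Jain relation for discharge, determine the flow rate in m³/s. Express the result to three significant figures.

Q ≈ 0.00908 m³/s

Swamee-Jain (Type II): Q = -0.965·√(gD⁵h_f/L)·ln[ε/(3.7D) + √(3.17ν²L/(gD³h_f))]
√(gD⁵h_f/L) = √(9.81·0.0667⁵·84.1/478) = 0.001510
ε/(3.7D) = 0.00186; √(3.17ν²L/(gD³h_f)) = 1.05×10^-4
Q = -0.965·0.001510·ln(0.001969) = 0.009076 m³/s
Check: V = 2.60 m/s, Re = 1.30×10^5, f = 0.03436, h_f = 84.7 m ≈ 84.1 m ✓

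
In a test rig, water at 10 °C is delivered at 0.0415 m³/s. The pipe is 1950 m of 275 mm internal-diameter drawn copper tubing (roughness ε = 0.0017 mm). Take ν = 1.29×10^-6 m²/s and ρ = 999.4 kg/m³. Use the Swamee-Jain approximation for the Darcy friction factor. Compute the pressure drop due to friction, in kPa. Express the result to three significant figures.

V = 4Q/(πD²) = 4·0.0415/(π·0.275²) = 0.6987 m/s
Re = VD/ν = 0.6987·0.275/1.29×10^-6 = 1.49×10^5 → turbulent
ε/D = 0.0017/275 = 6.18×10^-6
Swamee-Jain: f = 0.01651
h_f = f(L/D)V²/(2g) = 0.01651·(1950/0.275)·0.6987²/(2·9.81) = 2.913 m
Δp = ρg·h_f = 999.4·9.81·2.913 = 28.56 kPa

Δp ≈ 28.6 kPa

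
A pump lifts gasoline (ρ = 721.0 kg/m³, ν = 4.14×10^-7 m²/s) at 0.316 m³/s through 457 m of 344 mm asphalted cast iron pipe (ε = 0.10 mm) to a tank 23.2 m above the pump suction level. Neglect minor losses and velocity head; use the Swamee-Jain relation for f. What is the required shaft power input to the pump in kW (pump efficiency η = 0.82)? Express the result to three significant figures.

V = 4Q/(πD²) = 3.400 m/s; Re = 2.83×10^6; ε/D = 2.91×10^-4; f = 0.01518
h_f = f(L/D)V²/2g = 11.88 m
Total head H = z + h_f = 23.2 + 11.88 = 35.08 m
P_hyd = ρgQH = 721.0·9.81·0.316·35.08 = 78.42 kW
P_shaft = P_hyd/η = 78.42/0.82 = 95.63 kW

P_shaft ≈ 95.6 kW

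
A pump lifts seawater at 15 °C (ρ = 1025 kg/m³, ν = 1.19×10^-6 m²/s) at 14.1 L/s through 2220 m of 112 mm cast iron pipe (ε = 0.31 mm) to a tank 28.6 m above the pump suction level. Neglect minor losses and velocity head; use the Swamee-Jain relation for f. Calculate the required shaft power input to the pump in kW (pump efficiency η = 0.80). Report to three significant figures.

P_shaft ≈ 14.9 kW

V = 4Q/(πD²) = 1.431 m/s; Re = 1.35×10^5; ε/D = 0.00277; f = 0.02684
h_f = f(L/D)V²/2g = 55.53 m
Total head H = z + h_f = 28.6 + 55.53 = 84.13 m
P_hyd = ρgQH = 1025·9.81·0.0141·84.13 = 11.93 kW
P_shaft = P_hyd/η = 11.93/0.80 = 14.91 kW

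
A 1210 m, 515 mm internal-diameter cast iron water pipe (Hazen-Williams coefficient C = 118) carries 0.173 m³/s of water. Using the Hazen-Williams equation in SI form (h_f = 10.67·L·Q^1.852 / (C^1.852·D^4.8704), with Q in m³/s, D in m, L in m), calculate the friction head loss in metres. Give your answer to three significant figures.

h_f ≈ 1.85 m

h_f = 10.67·1210·0.173^1.852 / (118^1.852·0.515^4.8704) = 1.846 m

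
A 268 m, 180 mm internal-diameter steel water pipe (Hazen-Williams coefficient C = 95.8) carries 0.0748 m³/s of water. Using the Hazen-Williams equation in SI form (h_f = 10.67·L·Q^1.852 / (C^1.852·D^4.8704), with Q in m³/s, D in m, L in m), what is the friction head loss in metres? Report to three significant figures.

h_f = 10.67·268·0.0748^1.852 / (95.8^1.852·0.180^4.8704) = 21.30 m

h_f ≈ 21.3 m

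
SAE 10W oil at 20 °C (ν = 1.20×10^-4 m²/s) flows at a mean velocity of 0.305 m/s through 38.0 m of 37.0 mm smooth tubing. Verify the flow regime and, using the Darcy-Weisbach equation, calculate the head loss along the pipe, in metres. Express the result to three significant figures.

Re = VD/ν = 0.305·0.03700/1.20×10^-4 = 94.0 → laminar (Re < 2300)
f = 64/Re = 0.6805
h_f = f(L/D)V²/(2g) = 0.6805·(38.0/0.03700)·0.305²/(2·9.81) = 3.314 m

h_f ≈ 3.31 m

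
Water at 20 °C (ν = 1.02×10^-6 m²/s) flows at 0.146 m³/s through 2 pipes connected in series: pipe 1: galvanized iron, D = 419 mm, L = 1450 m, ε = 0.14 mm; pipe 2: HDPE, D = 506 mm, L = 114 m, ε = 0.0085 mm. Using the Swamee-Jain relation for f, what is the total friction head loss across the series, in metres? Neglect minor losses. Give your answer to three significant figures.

Pipe 1: V = 1.059 m/s, Re = 4.35×10^5, ε/D = 3.34×10^-4, f = 0.01680, h_1 = f(L/D)V²/2g = 3.321 m
Pipe 2: V = 0.7260 m/s, Re = 3.60×10^5, ε/D = 1.68×10^-5, f = 0.01411, h_2 = f(L/D)V²/2g = 0.08543 m
Series → Q common, losses add: H = Σh = 3.407 m

H ≈ 3.41 m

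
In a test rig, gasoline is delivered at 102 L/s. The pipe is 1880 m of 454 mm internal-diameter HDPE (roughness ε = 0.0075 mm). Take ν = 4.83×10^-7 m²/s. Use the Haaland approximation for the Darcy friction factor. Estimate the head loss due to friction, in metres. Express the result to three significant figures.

V = 4Q/(πD²) = 4·0.102/(π·0.454²) = 0.6301 m/s
Re = VD/ν = 0.6301·0.454/4.83×10^-7 = 5.92×10^5 → turbulent
ε/D = 0.0075/454 = 1.65×10^-5
Haaland: f = 0.01289
h_f = f(L/D)V²/(2g) = 0.01289·(1880/0.454)·0.6301²/(2·9.81) = 1.080 m

h_f ≈ 1.08 m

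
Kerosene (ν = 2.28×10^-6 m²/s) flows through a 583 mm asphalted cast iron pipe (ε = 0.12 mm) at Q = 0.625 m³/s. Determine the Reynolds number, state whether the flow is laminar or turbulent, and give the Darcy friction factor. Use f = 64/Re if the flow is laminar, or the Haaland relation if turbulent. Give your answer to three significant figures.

V = 4Q/(πD²) = 2.341 m/s
Re = VD/ν = 2.341·0.583/2.28×10^-6 = 5.99×10^5
Re > 4000 → turbulent; ε/D = 2.06×10^-4
Haaland: f = 0.01513

Re ≈ 5.99×10^5; turbulent; f ≈ 0.0151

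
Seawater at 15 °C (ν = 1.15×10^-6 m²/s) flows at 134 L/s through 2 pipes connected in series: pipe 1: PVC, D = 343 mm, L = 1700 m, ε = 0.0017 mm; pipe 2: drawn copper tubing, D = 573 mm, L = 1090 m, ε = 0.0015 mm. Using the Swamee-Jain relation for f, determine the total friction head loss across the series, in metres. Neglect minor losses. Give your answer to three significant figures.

Pipe 1: V = 1.450 m/s, Re = 4.33×10^5, ε/D = 4.96×10^-6, f = 0.01351, h_1 = f(L/D)V²/2g = 7.177 m
Pipe 2: V = 0.5196 m/s, Re = 2.59×10^5, ε/D = 2.62×10^-6, f = 0.01481, h_2 = f(L/D)V²/2g = 0.3877 m
Series → Q common, losses add: H = Σh = 7.565 m

H ≈ 7.57 m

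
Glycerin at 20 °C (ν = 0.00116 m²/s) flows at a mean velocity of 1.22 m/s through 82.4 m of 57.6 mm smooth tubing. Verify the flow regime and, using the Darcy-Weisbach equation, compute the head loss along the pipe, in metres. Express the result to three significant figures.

h_f ≈ 115 m

Re = VD/ν = 1.22·0.05760/0.00116 = 60.6 → laminar (Re < 2300)
f = 64/Re = 1.056
h_f = f(L/D)V²/(2g) = 1.056·(82.4/0.05760)·1.22²/(2·9.81) = 114.7 m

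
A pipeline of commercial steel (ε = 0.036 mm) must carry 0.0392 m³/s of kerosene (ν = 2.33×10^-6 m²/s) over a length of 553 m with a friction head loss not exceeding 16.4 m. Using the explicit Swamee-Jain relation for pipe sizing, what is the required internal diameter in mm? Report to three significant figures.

Swamee-Jain (Type III): D = 0.66·[ε^1.25·(LQ²/(gh_f))^4.75 + ν·Q^9.4·(L/(gh_f))^5.2]^0.04
LQ²/(gh_f) = 0.005282; L/(gh_f) = 3.437
Term 1 = ε^1.25·(…)^4.75 = 4.25×10^-17; Term 2 = ν·Q^9.4·(…)^5.2 = 8.56×10^-17
D = 0.66·(4.25×10^-17 + 8.56×10^-17)^0.04 = 0.1527 m = 153 mm
Check: V = 2.14 m/s, Re = 1.40×10^5, f = 0.01822, h_f = 15.4 m ≈ 16.4 m ✓

D ≈ 153 mm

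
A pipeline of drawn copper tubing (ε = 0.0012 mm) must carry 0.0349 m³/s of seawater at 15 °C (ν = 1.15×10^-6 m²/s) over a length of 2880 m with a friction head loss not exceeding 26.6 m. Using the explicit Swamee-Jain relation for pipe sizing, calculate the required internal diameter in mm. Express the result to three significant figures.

Swamee-Jain (Type III): D = 0.66·[ε^1.25·(LQ²/(gh_f))^4.75 + ν·Q^9.4·(L/(gh_f))^5.2]^0.04
LQ²/(gh_f) = 0.01344; L/(gh_f) = 11.04
Term 1 = ε^1.25·(…)^4.75 = 5.12×10^-17; Term 2 = ν·Q^9.4·(…)^5.2 = 6.11×10^-15
D = 0.66·(5.12×10^-17 + 6.11×10^-15)^0.04 = 0.1783 m = 178 mm
Check: V = 1.40 m/s, Re = 2.17×10^5, f = 0.01536, h_f = 24.7 m ≈ 26.6 m ✓

D ≈ 178 mm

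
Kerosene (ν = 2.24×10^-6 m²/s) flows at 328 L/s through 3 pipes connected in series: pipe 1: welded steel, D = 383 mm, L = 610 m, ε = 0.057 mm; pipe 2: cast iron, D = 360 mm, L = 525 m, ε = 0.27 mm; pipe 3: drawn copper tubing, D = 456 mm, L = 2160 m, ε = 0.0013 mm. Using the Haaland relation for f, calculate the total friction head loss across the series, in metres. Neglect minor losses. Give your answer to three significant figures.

H ≈ 37.6 m

Pipe 1: V = 2.847 m/s, Re = 4.87×10^5, ε/D = 1.49×10^-4, f = 0.01483, h_1 = f(L/D)V²/2g = 9.756 m
Pipe 2: V = 3.222 m/s, Re = 5.18×10^5, ε/D = 7.50×10^-4, f = 0.01898, h_2 = f(L/D)V²/2g = 14.65 m
Pipe 3: V = 2.008 m/s, Re = 4.09×10^5, ε/D = 2.85×10^-6, f = 0.01357, h_3 = f(L/D)V²/2g = 13.22 m
Series → Q common, losses add: H = Σh = 37.63 m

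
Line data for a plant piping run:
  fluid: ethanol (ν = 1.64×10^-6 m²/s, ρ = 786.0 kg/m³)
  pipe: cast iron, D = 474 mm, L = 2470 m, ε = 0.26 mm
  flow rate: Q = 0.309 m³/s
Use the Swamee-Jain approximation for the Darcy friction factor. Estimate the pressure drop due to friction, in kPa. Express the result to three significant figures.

Δp ≈ 113 kPa

V = 4Q/(πD²) = 4·0.309/(π·0.474²) = 1.751 m/s
Re = VD/ν = 1.751·0.474/1.64×10^-6 = 5.06×10^5 → turbulent
ε/D = 0.26/474 = 5.49×10^-4
Swamee-Jain: f = 0.01806
h_f = f(L/D)V²/(2g) = 0.01806·(2470/0.474)·1.751²/(2·9.81) = 14.71 m
Δp = ρg·h_f = 786.0·9.81·14.71 = 113.4 kPa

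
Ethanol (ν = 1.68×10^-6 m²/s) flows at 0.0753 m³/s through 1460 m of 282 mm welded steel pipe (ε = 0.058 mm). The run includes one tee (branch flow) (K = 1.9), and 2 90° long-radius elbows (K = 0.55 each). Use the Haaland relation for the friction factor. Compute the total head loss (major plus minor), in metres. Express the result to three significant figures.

H_L ≈ 6.70 m

V = 4Q/(πD²) = 1.206 m/s; V²/2g = 0.07408 m
Re = 2.02×10^5, ε/D = 2.06×10^-4 → f = 0.01688 (Haaland)
Major: h_f = f(L/D)·V²/2g = 0.01688·5177·0.07408 = 6.476 m
Minor: ΣK = 3.00; h_m = ΣK·V²/2g = 0.2222 m
Total H_L = 6.476 + 0.2222 = 6.698 m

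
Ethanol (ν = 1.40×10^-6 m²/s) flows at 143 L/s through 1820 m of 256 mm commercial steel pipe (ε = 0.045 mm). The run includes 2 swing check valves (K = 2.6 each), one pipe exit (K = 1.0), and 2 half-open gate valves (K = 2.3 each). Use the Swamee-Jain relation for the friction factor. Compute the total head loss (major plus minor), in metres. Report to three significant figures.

V = 4Q/(πD²) = 2.778 m/s; V²/2g = 0.3934 m
Re = 5.08×10^5, ε/D = 1.76×10^-4 → f = 0.01526 (Swamee-Jain)
Major: h_f = f(L/D)·V²/2g = 0.01526·7109·0.3934 = 42.67 m
Minor: ΣK = 10.8; h_m = ΣK·V²/2g = 4.249 m
Total H_L = 42.67 + 4.249 = 46.92 m

H_L ≈ 46.9 m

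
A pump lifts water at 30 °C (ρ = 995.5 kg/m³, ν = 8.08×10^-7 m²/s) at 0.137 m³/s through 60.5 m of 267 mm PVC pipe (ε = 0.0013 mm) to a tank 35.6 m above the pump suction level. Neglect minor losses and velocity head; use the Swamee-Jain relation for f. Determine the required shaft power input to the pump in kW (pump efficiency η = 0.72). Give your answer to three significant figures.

P_shaft ≈ 67.7 kW

V = 4Q/(πD²) = 2.447 m/s; Re = 8.09×10^5; ε/D = 4.87×10^-6; f = 0.01214
h_f = f(L/D)V²/2g = 0.8395 m
Total head H = z + h_f = 35.6 + 0.8395 = 36.44 m
P_hyd = ρgQH = 995.5·9.81·0.137·36.44 = 48.75 kW
P_shaft = P_hyd/η = 48.75/0.72 = 67.71 kW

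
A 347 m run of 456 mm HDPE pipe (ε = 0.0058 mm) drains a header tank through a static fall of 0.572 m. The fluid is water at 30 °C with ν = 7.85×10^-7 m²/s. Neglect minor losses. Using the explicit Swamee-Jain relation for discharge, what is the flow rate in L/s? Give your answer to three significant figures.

Q ≈ 175 L/s

Swamee-Jain (Type II): Q = -0.965·√(gD⁵h_f/L)·ln[ε/(3.7D) + √(3.17ν²L/(gD³h_f))]
√(gD⁵h_f/L) = √(9.81·0.456⁵·0.572/347) = 0.01786
ε/(3.7D) = 3.44×10^-6; √(3.17ν²L/(gD³h_f)) = 3.57×10^-5
Q = -0.965·0.01786·ln(3.913×10^-5) = 0.1749 m³/s
Check: V = 1.07 m/s, Re = 6.22×10^5, f = 0.01283, h_f = 0.570 m ≈ 0.572 m ✓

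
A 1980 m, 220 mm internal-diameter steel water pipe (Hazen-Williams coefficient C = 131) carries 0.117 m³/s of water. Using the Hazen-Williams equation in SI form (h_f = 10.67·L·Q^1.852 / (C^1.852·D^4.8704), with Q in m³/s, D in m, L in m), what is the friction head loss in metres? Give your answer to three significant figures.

h_f ≈ 76.0 m

h_f = 10.67·1980·0.117^1.852 / (131^1.852·0.220^4.8704) = 75.96 m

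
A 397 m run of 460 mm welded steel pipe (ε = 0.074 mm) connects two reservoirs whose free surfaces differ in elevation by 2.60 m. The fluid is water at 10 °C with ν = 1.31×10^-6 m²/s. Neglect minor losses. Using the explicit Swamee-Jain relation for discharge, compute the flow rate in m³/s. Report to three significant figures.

Swamee-Jain (Type II): Q = -0.965·√(gD⁵h_f/L)·ln[ε/(3.7D) + √(3.17ν²L/(gD³h_f))]
√(gD⁵h_f/L) = √(9.81·0.460⁵·2.60/397) = 0.03638
ε/(3.7D) = 4.35×10^-5; √(3.17ν²L/(gD³h_f)) = 2.95×10^-5
Q = -0.965·0.03638·ln(7.297×10^-5) = 0.3344 m³/s
Check: V = 2.01 m/s, Re = 7.07×10^5, f = 0.01468, h_f = 2.61 m ≈ 2.60 m ✓

Q ≈ 0.334 m³/s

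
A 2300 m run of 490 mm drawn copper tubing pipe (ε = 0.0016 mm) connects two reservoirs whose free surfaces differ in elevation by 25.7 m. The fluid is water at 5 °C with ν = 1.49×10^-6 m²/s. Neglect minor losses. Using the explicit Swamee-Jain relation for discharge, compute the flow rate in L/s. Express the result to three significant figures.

Q ≈ 571 L/s

Swamee-Jain (Type II): Q = -0.965·√(gD⁵h_f/L)·ln[ε/(3.7D) + √(3.17ν²L/(gD³h_f))]
√(gD⁵h_f/L) = √(9.81·0.490⁵·25.7/2300) = 0.05565
ε/(3.7D) = 8.83×10^-7; √(3.17ν²L/(gD³h_f)) = 2.34×10^-5
Q = -0.965·0.05565·ln(2.424×10^-5) = 0.5707 m³/s
Check: V = 3.03 m/s, Re = 9.95×10^5, f = 0.01170, h_f = 25.6 m ≈ 25.7 m ✓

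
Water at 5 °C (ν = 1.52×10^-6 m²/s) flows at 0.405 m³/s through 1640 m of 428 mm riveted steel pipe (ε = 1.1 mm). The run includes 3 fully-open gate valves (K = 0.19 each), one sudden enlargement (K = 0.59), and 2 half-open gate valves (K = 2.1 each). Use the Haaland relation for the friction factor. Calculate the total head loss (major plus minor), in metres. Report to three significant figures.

H_L ≈ 41.3 m

V = 4Q/(πD²) = 2.815 m/s; V²/2g = 0.4039 m
Re = 7.93×10^5, ε/D = 0.00257 → f = 0.02529 (Haaland)
Major: h_f = f(L/D)·V²/2g = 0.02529·3832·0.4039 = 39.13 m
Minor: ΣK = 5.36; h_m = ΣK·V²/2g = 2.165 m
Total H_L = 39.13 + 2.165 = 41.30 m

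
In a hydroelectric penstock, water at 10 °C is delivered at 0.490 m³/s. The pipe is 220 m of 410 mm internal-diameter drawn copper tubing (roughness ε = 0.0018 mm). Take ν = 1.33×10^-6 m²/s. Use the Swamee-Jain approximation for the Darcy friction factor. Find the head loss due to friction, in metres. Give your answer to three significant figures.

V = 4Q/(πD²) = 4·0.490/(π·0.410²) = 3.711 m/s
Re = VD/ν = 3.711·0.410/1.33×10^-6 = 1.14×10^6 → turbulent
ε/D = 0.0018/410 = 4.39×10^-6
Swamee-Jain: f = 0.01147
h_f = f(L/D)V²/(2g) = 0.01147·(220/0.410)·3.711²/(2·9.81) = 4.320 m

h_f ≈ 4.32 m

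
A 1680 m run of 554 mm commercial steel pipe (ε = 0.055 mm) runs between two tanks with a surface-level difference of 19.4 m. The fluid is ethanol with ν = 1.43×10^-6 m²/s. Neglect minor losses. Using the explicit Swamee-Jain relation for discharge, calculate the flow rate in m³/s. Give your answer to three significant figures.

Swamee-Jain (Type II): Q = -0.965·√(gD⁵h_f/L)·ln[ε/(3.7D) + √(3.17ν²L/(gD³h_f))]
√(gD⁵h_f/L) = √(9.81·0.554⁵·19.4/1680) = 0.07689
ε/(3.7D) = 2.68×10^-5; √(3.17ν²L/(gD³h_f)) = 1.83×10^-5
Q = -0.965·0.07689·ln(4.518×10^-5) = 0.7423 m³/s
Check: V = 3.08 m/s, Re = 1.19×10^6, f = 0.01331, h_f = 19.5 m ≈ 19.4 m ✓

Q ≈ 0.742 m³/s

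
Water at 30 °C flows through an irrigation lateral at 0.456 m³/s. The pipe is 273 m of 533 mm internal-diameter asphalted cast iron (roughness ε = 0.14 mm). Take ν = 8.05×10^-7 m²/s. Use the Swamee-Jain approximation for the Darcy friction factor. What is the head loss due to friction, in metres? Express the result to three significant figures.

h_f ≈ 1.66 m

V = 4Q/(πD²) = 4·0.456/(π·0.533²) = 2.044 m/s
Re = VD/ν = 2.044·0.533/8.05×10^-7 = 1.35×10^6 → turbulent
ε/D = 0.14/533 = 2.63×10^-4
Swamee-Jain: f = 0.01521
h_f = f(L/D)V²/(2g) = 0.01521·(273/0.533)·2.044²/(2·9.81) = 1.659 m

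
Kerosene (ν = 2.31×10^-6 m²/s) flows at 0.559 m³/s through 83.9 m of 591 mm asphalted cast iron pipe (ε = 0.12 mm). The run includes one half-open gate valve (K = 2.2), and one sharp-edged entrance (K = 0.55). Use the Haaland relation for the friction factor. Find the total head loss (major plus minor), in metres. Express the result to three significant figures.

V = 4Q/(πD²) = 2.038 m/s; V²/2g = 0.2116 m
Re = 5.21×10^5, ε/D = 2.03×10^-4 → f = 0.01527 (Haaland)
Major: h_f = f(L/D)·V²/2g = 0.01527·142.0·0.2116 = 0.4587 m
Minor: ΣK = 2.75; h_m = ΣK·V²/2g = 0.5820 m
Total H_L = 0.4587 + 0.5820 = 1.041 m

H_L ≈ 1.04 m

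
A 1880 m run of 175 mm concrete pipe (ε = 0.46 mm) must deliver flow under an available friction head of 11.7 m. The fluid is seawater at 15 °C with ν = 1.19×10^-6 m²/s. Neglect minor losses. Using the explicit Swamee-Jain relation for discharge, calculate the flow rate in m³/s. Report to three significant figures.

Swamee-Jain (Type II): Q = -0.965·√(gD⁵h_f/L)·ln[ε/(3.7D) + √(3.17ν²L/(gD³h_f))]
√(gD⁵h_f/L) = √(9.81·0.175⁵·11.7/1880) = 0.003166
ε/(3.7D) = 7.10×10^-4; √(3.17ν²L/(gD³h_f)) = 1.17×10^-4
Q = -0.965·0.003166·ln(8.276×10^-4) = 0.02168 m³/s
Check: V = 0.901 m/s, Re = 1.33×10^5, f = 0.02653, h_f = 11.8 m ≈ 11.7 m ✓

Q ≈ 0.0217 m³/s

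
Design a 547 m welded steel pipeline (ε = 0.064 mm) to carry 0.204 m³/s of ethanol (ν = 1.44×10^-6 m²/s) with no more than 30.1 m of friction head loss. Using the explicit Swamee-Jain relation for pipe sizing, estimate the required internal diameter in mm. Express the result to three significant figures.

D ≈ 254 mm

Swamee-Jain (Type III): D = 0.66·[ε^1.25·(LQ²/(gh_f))^4.75 + ν·Q^9.4·(L/(gh_f))^5.2]^0.04
LQ²/(gh_f) = 0.07709; L/(gh_f) = 1.852
Term 1 = ε^1.25·(…)^4.75 = 2.96×10^-11; Term 2 = ν·Q^9.4·(…)^5.2 = 1.15×10^-11
D = 0.66·(2.96×10^-11 + 1.15×10^-11)^0.04 = 0.2536 m = 254 mm
Check: V = 4.04 m/s, Re = 7.11×10^5, f = 0.01560, h_f = 28.0 m ≈ 30.1 m ✓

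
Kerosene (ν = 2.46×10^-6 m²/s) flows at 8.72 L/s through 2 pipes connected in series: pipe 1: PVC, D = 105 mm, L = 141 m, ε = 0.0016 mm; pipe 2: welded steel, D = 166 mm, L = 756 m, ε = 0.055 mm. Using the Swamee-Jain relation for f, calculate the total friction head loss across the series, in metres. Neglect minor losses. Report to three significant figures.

H ≈ 2.43 m

Pipe 1: V = 1.007 m/s, Re = 4.30×10^4, ε/D = 1.52×10^-5, f = 0.02154, h_1 = f(L/D)V²/2g = 1.495 m
Pipe 2: V = 0.4029 m/s, Re = 2.72×10^4, ε/D = 3.31×10^-4, f = 0.02487, h_2 = f(L/D)V²/2g = 0.9373 m
Series → Q common, losses add: H = Σh = 2.433 m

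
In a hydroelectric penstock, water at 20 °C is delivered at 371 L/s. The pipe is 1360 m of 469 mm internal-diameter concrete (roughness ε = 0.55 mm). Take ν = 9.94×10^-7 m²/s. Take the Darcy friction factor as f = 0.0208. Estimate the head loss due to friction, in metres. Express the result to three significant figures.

V = 4Q/(πD²) = 4·0.371/(π·0.469²) = 2.148 m/s
h_f = f(L/D)V²/(2g) = 0.02080·(1360/0.469)·2.148²/(2·9.81) = 14.18 m

h_f ≈ 14.2 m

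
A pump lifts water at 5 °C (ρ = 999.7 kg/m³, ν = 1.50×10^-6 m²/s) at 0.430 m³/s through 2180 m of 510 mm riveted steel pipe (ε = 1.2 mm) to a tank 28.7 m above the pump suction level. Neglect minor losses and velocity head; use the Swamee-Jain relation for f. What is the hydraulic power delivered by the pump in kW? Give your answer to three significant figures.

V = 4Q/(πD²) = 2.105 m/s; Re = 7.16×10^5; ε/D = 0.00235; f = 0.02478
h_f = f(L/D)V²/2g = 23.92 m
Total head H = z + h_f = 28.7 + 23.92 = 52.62 m
P_hyd = ρgQH = 999.7·9.81·0.430·52.62 = 221.9 kW

P_hyd ≈ 222 kW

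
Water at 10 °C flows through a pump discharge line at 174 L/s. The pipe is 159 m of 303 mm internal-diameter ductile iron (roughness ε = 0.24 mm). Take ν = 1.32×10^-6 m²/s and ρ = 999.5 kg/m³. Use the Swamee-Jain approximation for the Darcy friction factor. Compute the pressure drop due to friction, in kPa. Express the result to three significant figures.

Δp ≈ 29.5 kPa

V = 4Q/(πD²) = 4·0.174/(π·0.303²) = 2.413 m/s
Re = VD/ν = 2.413·0.303/1.32×10^-6 = 5.54×10^5 → turbulent
ε/D = 0.24/303 = 7.92×10^-4
Swamee-Jain: f = 0.01932
h_f = f(L/D)V²/(2g) = 0.01932·(159/0.303)·2.413²/(2·9.81) = 3.009 m
Δp = ρg·h_f = 999.5·9.81·3.009 = 29.51 kPa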